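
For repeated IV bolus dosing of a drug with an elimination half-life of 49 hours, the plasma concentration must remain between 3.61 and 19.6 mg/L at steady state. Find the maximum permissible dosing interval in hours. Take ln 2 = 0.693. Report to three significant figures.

120 h

k = 0.693 / t½ = 0.693 / 49 = 0.01414 h⁻¹
Between IV bolus doses, concentration decays as C = C₀·e^(−kτ), so C_peak/C_trough = e^(kτ).
τ_max = ln(C_peak/C_trough) / k = ln(19.6/3.61) / 0.01414 = 1.692 / 0.01414 = 119.7 h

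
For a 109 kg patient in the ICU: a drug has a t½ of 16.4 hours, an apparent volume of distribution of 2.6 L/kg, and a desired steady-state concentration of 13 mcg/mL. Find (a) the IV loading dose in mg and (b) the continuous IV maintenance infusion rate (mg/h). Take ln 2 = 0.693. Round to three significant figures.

Total Vd = 2.6 × 109 = 283.4 L
LD = Vd × C = 283.4 × 13 = 3684 mg
CL = 0.693 × Vd / t½ = 0.693 × 283.4 / 16.4 = 11.98 L/h
Infusion rate = CL × Css = 11.98 × 13 = 155.7 mg/h

(a) 3680 mg; (b) 156 mg/h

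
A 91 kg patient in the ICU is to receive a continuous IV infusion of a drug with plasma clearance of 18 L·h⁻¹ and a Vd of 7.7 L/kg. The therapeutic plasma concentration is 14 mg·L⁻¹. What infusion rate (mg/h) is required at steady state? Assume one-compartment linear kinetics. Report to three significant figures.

Maintenance depends on clearance, not Vd — rate in must match rate out.
Rate = CL × Css = 18.00 × 14 = 252.0 mg/h

252 mg/h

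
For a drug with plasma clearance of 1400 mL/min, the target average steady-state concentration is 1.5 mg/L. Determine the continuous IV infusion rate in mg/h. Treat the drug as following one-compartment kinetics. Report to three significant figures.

Convert clearance: 1400 mL/min × 60 min/h ÷ 1000 mL/L = 84.00 L/h
Rate = CL × Css = 84.00 × 1.5 = 126.0 mg/h

126 mg/h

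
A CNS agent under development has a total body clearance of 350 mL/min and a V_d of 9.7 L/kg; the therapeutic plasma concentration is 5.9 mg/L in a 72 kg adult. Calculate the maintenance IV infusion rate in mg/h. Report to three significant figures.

CL = 350 mL/min × 60/1000 = 21.00 L/h
Rate = CL × Css = 21.00 × 5.9 = 123.9 mg/h

124 mg/h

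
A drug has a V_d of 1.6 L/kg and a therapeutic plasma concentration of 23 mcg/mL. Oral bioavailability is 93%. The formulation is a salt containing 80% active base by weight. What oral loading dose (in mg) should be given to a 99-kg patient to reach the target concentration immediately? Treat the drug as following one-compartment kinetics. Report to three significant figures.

Total Vd = 1.6 × 99 = 158.4 L
LD = Vd × C / F / S = 158.4 × 23.00 / 0.93 / 0.8 = 4897 mg

4900 mg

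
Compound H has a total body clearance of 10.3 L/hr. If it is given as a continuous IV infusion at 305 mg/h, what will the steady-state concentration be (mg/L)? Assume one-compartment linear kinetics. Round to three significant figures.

Css = rate / CL = 305 / 10.30 = 29.61 mg/L

29.6 mg/L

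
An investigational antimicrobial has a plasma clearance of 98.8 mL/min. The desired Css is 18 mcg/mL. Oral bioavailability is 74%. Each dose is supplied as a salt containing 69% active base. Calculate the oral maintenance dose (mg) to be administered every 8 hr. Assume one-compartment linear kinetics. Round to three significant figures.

CL = 98.8 mL/min = 98.8 × 0.06 = 5.928 L/h
D = CL × Css × τ / F / S = 5.928 × 18 × 8 / 0.74 / 0.69 = 1672 mg

1670 mg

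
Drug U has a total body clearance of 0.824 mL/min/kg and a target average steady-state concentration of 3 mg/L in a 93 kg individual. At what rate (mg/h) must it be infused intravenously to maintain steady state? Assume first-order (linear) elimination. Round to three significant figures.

13.8 mg/h

CL = 0.824 mL/min/kg × 93 kg = 76.63 mL/min = 76.63 × 60/1000 = 4.598 L/h
Infusion rate = CL · Css = 4.598 L/h × 3 mg/L = 13.79 mg/h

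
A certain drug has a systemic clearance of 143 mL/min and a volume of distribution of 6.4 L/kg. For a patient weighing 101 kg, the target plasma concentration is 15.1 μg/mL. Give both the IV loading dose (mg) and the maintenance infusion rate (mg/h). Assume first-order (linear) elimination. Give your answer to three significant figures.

(a) 9760 mg; (b) 130 mg/h

Total Vd = 6.4 × 101 = 646.4 L
LD = Vd · C_target = 646.4 × 15.1 = 9761 mg
Convert clearance: 143 mL/min × 60 min/h ÷ 1000 mL/L = 8.580 L/h
Maintenance: replace elimination → rate = CL × Css = 8.580 × 15.1 = 129.6 mg/h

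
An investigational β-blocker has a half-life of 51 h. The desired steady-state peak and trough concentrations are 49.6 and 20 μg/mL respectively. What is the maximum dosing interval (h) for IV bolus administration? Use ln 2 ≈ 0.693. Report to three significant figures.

k = 0.693 / t½ = 0.693 / 51 = 0.01359 h⁻¹
Between IV bolus doses, concentration decays as C = C₀·e^(−kτ), so C_peak/C_trough = e^(kτ).
τ_max = ln(C_peak/C_trough) / k = ln(49.6/20) / 0.01359 = 0.9083 / 0.01359 = 66.84 h

66.8 h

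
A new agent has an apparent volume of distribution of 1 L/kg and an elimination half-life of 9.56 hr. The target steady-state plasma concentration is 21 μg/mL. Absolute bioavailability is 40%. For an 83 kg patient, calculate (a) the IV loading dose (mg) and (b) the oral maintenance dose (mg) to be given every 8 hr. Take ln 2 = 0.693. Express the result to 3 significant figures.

(a) 1740 mg; (b) 2530 mg

Vd = 1 L/kg × 83 kg = 83.00 L
LD = Vd × C = 83.00 × 21 = 1743 mg
CL = 0.693 × Vd / t½ = 0.693 × 83.00 / 9.56 = 6.017 L/h
D = CL × Css × τ / F = 6.017 × 21 × 8 / 0.4 = 2527 mg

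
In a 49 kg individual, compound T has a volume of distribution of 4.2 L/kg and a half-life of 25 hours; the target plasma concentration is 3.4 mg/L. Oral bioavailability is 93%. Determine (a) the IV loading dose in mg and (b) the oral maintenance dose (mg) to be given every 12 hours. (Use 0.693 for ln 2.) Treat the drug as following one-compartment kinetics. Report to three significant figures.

(a) 700 mg; (b) 250 mg

Total Vd = 4.2 × 49 = 205.8 L
LD = Vd × C = 205.8 × 3.4 = 699.7 mg
CL = 0.693 × Vd / t½ = 0.693 × 205.8 / 25 = 5.705 L/h
D = CL × Css × τ / F = 5.705 × 3.4 × 12 / 0.93 = 250.3 mg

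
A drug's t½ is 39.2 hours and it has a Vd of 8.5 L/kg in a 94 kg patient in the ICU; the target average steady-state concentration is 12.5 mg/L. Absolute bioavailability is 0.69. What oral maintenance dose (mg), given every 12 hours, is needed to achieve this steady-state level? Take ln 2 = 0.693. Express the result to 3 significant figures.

Total Vd = 8.5 × 94 = 799.0 L
k = 0.693/39.2 = 0.01768 h⁻¹, so CL = k·Vd = 0.01768 × 799.0 = 14.13 L/h
D = CL × Css × τ / F = 14.13 × 12.5 × 12 / 0.69 = 3072 mg

3070 mg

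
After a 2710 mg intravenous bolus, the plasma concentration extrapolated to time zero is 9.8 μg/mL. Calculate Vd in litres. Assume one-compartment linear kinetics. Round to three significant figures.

277 L

Immediately after an IV bolus, C₀ = Dose / Vd, so Vd = Dose / C₀.
Vd = 2710 / 9.8 = 276.5 L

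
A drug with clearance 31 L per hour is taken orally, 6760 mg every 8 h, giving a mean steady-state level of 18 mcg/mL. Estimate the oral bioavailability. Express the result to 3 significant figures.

0.660

F·D/τ = CL·Css at steady state → F = CL·Css·τ / D.
F = 31 × 18 × 8 / 6760 = 0.660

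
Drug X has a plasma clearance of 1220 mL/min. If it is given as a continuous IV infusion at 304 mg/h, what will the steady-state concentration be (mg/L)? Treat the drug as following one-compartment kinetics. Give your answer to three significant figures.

Convert clearance: 1220 mL/min × 60 min/h ÷ 1000 mL/L = 73.20 L/h
Css = rate / CL = 304 / 73.20 = 4.153 mg/L

4.15 mg/L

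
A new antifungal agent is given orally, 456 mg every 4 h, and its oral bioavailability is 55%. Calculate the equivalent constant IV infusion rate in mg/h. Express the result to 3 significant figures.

Equivalent systemic input: infusion rate = F·D/τ.
Rate = 0.55 × 456 / 4 = 62.70 mg/h

62.7 mg/h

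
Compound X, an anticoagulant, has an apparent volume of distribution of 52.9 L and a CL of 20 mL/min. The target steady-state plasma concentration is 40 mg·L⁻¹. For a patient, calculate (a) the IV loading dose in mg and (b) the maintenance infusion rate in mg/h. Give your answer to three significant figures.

Loading: fill Vd to C_target → 52.90 L × 40 mg/L = 2116 mg
Convert clearance: 20 mL/min × 60 min/h ÷ 1000 mL/L = 1.200 L/h
Maintenance: replace elimination → rate = CL × Css = 1.200 × 40 = 48.00 mg/h

(a) 2120 mg; (b) 48.0 mg/h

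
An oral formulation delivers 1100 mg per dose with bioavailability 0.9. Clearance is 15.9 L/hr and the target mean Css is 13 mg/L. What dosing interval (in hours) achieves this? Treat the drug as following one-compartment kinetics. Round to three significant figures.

4.79 h

F·D/τ = CL·Css → τ = F·D / (CL·Css).
τ = 0.9 × 1100 / (15.9 × 13) = 4.790 h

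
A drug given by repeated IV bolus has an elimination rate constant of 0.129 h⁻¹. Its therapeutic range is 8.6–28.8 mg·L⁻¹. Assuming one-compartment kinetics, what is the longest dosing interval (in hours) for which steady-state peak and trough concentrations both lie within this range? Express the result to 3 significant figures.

9.37 h

Between IV bolus doses, concentration decays as C = C₀·e^(−kτ), so C_peak/C_trough = e^(kτ).
τ_max = ln(C_peak/C_trough) / k = ln(28.8/8.6) / 0.1290 = 1.209 / 0.1290 = 9.372 h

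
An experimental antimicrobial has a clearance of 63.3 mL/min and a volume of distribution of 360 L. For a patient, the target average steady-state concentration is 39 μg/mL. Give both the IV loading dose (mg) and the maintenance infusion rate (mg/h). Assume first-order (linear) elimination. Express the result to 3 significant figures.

LD = Vd · C_target = 360.0 × 39 = 14040 mg
CL = 63.3 mL/min = 63.3 × 0.06 = 3.798 L/h
Infusion rate = 3.798 L/h × 39 mg/L = 148.1 mg/h

(a) 14000 mg; (b) 148 mg/h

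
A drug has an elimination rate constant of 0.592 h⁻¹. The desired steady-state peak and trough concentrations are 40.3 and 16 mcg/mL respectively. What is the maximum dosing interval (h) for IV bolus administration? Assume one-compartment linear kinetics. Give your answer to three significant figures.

1.56 h

Between IV bolus doses, concentration decays as C = C₀·e^(−kτ), so C_peak/C_trough = e^(kτ).
τ_max = ln(C_peak/C_trough) / k = ln(40.3/16) / 0.5920 = 0.9238 / 0.5920 = 1.560 h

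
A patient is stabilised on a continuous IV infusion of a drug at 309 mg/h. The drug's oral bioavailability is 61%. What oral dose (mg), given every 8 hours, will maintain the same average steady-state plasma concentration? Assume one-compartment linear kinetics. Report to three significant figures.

To maintain the same Css, the systemic dosing rate must be unchanged: F·D/τ = infusion rate.
D = rate × τ / F = 309 × 8 / 0.61 = 4052 mg

4050 mg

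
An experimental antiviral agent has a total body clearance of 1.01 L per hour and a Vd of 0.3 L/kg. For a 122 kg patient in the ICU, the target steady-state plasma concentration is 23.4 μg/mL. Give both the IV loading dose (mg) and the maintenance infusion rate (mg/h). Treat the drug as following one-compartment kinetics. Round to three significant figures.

Vd(total) = 122 kg × 0.3 L/kg = 36.60 L
Loading dose = Vd × C = 36.60 × 23.4 = 856.4 mg
Maintenance infusion rate = CL × Css = 1.010 × 23.4 = 23.63 mg/h

(a) 856 mg; (b) 23.6 mg/h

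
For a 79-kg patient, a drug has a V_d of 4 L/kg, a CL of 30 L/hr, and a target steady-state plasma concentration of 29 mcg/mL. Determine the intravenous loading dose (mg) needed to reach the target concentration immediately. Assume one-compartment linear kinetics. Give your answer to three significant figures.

9160 mg

Total Vd = 4 × 79 = 316.0 L
LD = Vd × C = 316.0 × 29.00 = 9164 mg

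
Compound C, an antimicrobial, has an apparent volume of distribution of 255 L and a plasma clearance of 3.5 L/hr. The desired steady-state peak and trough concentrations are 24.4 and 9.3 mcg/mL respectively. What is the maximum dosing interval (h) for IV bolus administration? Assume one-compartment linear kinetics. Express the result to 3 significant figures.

k = CL / Vd = 3.500 / 255.0 = 0.01373 h⁻¹
Between IV bolus doses, concentration decays as C = C₀·e^(−kτ), so C_peak/C_trough = e^(kτ).
τ_max = ln(C_peak/C_trough) / k = ln(24.4/9.3) / 0.01373 = 0.9646 / 0.01373 = 70.25 h

70.3 h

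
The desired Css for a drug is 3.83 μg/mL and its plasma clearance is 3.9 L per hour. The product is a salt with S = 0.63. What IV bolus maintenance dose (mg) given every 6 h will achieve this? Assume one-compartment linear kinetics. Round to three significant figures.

142 mg

D = CL × Css × τ / S = 3.900 × 3.83 × 6 / 0.63 = 142.3 mg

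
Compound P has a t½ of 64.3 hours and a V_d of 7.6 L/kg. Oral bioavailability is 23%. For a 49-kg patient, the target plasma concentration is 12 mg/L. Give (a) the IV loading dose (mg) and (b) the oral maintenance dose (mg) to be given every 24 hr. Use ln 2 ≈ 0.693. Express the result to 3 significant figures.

Vd(total) = 49 kg × 7.6 L/kg = 372.4 L
LD = Vd × C = 372.4 × 12 = 4469 mg
CL = 0.693 × Vd / t½ = 0.693 × 372.4 / 64.3 = 4.014 L/h
D = CL × Css × τ / F = 4.014 × 12 × 24 / 0.23 = 5026 mg

(a) 4470 mg; (b) 5030 mg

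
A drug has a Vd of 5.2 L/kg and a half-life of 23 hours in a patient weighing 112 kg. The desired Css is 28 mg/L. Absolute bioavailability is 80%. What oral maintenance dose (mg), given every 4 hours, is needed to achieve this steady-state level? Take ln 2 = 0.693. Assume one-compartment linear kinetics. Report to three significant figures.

2460 mg

Total Vd = 5.2 × 112 = 582.4 L
CL = 0.693 × Vd / t½ = 0.693 × 582.4 / 23 = 17.55 L/h
D = CL × Css × τ / F = 17.55 × 28 × 4 / 0.8 = 2457 mg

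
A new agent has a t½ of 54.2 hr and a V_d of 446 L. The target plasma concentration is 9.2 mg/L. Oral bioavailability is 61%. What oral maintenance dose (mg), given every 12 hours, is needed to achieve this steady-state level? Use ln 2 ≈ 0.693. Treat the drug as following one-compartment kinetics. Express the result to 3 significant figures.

CL = ln 2 · Vd / t½ = 0.693 × 446.0 / 54.2 = 5.703 L/h
D = CL × Css × τ / F = 5.703 × 9.2 × 12 / 0.61 = 1032 mg

1030 mg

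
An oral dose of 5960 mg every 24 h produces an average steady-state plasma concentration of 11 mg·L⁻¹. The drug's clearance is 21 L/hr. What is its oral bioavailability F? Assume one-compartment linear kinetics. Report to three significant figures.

F·D/τ = CL·Css at steady state → F = CL·Css·τ / D.
F = 21 × 11 × 24 / 5960 = 0.930

0.930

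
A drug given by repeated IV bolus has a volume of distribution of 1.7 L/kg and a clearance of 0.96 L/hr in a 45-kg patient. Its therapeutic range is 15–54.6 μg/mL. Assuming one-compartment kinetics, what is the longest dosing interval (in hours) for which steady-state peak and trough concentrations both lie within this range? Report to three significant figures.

103 h

Vd = 1.7 L/kg × 45 kg = 76.50 L
k = CL / Vd = 0.9600 / 76.50 = 0.01255 h⁻¹
Between IV bolus doses, concentration decays as C = C₀·e^(−kτ), so C_peak/C_trough = e^(kτ).
τ_max = ln(C_peak/C_trough) / k = ln(54.6/15) / 0.01255 = 1.292 / 0.01255 = 102.9 h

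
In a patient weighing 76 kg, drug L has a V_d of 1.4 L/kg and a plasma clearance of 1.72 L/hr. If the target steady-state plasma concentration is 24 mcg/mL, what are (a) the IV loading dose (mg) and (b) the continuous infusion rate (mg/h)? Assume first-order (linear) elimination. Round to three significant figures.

(a) 2550 mg; (b) 41.3 mg/h

Vd = 1.4 L/kg × 76 kg = 106.4 L
Loading dose = Vd × C = 106.4 × 24 = 2554 mg
Maintenance: replace elimination → rate = CL × Css = 1.720 × 24 = 41.28 mg/h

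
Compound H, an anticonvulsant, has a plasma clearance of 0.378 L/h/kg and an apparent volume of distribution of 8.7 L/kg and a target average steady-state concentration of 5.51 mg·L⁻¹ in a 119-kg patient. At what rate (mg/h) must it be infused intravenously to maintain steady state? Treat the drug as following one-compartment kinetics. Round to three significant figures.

CL = 0.378 L/h/kg × 119 kg = 44.98 L/h
R₀ = 44.98 × 5.51 = 247.8 mg/h

248 mg/h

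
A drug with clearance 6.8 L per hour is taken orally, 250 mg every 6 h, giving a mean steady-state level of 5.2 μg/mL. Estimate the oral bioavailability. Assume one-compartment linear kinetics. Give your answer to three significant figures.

F·D/τ = CL·Css at steady state → F = CL·Css·τ / D.
F = 6.8 × 5.2 × 6 / 250 = 0.849

0.849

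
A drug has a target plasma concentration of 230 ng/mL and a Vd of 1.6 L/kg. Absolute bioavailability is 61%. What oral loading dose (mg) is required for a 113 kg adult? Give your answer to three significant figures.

68.2 mg

Vd = 1.6 L/kg × 113 kg = 180.8 L
C = 230 ng/mL = 0.2300 mg/L
LD = Vd × C / F = 180.8 × 0.2300 / 0.61 = 68.17 mg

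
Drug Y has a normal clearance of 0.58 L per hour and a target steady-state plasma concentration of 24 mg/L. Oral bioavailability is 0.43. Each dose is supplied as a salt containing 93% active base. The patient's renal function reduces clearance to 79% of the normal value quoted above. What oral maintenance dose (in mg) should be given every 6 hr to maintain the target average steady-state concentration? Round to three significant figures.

Patient clearance = 0.79 × 0.5800 = 0.4582 L/h
D = CL × Css × τ / F / S = 0.4582 × 24 × 6 / 0.43 / 0.93 = 165.0 mg

165 mg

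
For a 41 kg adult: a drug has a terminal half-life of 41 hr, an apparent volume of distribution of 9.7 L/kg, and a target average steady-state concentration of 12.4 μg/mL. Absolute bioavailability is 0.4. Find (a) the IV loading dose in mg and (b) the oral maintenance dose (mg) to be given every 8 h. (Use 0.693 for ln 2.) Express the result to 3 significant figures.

Total Vd = 9.7 × 41 = 397.7 L
LD = Vd × C = 397.7 × 12.4 = 4931 mg
CL = 0.693 × Vd / t½ = 0.693 × 397.7 / 41 = 6.722 L/h
D = CL × Css × τ / F = 6.722 × 12.4 × 8 / 0.4 = 1667 mg

(a) 4930 mg; (b) 1670 mg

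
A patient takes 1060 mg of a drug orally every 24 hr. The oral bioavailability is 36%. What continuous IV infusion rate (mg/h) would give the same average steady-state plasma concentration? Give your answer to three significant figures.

Equivalent systemic input: infusion rate = F·D/τ.
Rate = 0.36 × 1060 / 24 = 15.90 mg/h

15.9 mg/h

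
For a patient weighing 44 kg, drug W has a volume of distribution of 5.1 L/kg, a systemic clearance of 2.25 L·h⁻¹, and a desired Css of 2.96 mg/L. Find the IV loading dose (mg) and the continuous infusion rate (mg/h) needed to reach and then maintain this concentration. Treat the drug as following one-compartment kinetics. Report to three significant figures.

Total Vd = 5.1 × 44 = 224.4 L
Loading: fill Vd to C_target → 224.4 L × 2.96 mg/L = 664.2 mg
Maintenance infusion rate = CL × Css = 2.250 × 2.96 = 6.660 mg/h

(a) 664 mg; (b) 6.66 mg/h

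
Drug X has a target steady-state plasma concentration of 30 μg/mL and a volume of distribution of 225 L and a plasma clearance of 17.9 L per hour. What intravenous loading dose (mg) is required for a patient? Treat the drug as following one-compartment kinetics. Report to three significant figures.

6750 mg

The loading dose fills Vd to the target concentration; clearance is irrelevant here.
LD = Vd × C = 225.0 × 30.00 = 6750 mg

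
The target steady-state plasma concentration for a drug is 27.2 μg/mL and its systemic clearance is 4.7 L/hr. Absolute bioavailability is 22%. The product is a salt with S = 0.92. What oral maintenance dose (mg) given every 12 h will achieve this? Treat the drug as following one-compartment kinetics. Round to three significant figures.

7580 mg

D = CL × Css × τ / F / S = 4.700 × 27.2 × 12 / 0.22 / 0.92 = 7579 mg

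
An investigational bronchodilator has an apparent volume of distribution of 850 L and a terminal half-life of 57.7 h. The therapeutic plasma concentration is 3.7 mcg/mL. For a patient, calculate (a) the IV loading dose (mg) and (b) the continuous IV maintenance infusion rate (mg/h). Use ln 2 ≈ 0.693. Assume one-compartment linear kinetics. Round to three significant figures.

LD = Vd × C = 850.0 × 3.7 = 3145 mg
CL = 0.693 × Vd / t½ = 0.693 × 850.0 / 57.7 = 10.21 L/h
Infusion rate = CL × Css = 10.21 × 3.7 = 37.78 mg/h

(a) 3150 mg; (b) 37.8 mg/h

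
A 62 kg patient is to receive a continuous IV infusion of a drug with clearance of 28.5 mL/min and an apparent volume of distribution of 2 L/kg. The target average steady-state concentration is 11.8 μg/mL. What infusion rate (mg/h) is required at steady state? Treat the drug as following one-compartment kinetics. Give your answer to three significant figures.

20.2 mg/h

Convert clearance: 28.5 mL/min × 60 min/h ÷ 1000 mL/L = 1.710 L/h
Rate = CL × Css = 1.710 × 11.8 = 20.18 mg/h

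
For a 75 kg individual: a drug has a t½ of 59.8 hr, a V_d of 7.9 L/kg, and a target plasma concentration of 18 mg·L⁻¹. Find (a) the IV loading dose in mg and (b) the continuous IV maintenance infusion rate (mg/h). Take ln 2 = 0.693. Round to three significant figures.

Total Vd = 7.9 × 75 = 592.5 L
LD = Vd × C = 592.5 × 18 = 10670 mg
CL = 0.693 × Vd / t½ = 0.693 × 592.5 / 59.8 = 6.866 L/h
Infusion rate = CL × Css = 6.866 × 18 = 123.6 mg/h

(a) 10700 mg; (b) 124 mg/h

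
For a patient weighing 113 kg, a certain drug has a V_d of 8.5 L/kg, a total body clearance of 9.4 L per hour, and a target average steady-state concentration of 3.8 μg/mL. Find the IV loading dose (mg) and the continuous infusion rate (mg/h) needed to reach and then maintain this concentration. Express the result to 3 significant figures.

Vd = 8.5 L/kg × 113 kg = 960.5 L
Loading: fill Vd to C_target → 960.5 L × 3.8 mg/L = 3650 mg
Maintenance infusion rate = CL × Css = 9.400 × 3.8 = 35.72 mg/h

(a) 3650 mg; (b) 35.7 mg/h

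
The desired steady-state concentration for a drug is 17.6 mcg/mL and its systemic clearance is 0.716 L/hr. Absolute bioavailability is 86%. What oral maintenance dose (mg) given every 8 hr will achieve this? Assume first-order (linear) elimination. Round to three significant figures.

D = CL × Css × τ / F = 0.7160 × 17.6 × 8 / 0.86 = 117.2 mg

117 mg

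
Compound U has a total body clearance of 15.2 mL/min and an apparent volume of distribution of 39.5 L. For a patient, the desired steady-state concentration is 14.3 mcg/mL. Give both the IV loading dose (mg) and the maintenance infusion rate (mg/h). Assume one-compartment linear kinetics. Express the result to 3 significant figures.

Loading: fill Vd to C_target → 39.50 L × 14.3 mg/L = 564.9 mg
Convert clearance: 15.2 mL/min × 60 min/h ÷ 1000 mL/L = 0.9120 L/h
Infusion rate = 0.9120 L/h × 14.3 mg/L = 13.04 mg/h

(a) 565 mg; (b) 13.0 mg/h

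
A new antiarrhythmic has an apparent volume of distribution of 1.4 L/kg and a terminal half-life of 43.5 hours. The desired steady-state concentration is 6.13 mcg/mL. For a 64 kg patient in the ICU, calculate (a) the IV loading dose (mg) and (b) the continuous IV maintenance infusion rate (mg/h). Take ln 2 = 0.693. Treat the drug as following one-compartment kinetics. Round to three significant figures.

Vd = 1.4 L/kg × 64 kg = 89.60 L
LD = Vd × C = 89.60 × 6.13 = 549.2 mg
CL = 0.693 × Vd / t½ = 0.693 × 89.60 / 43.5 = 1.427 L/h
Infusion rate = CL × Css = 1.427 × 6.13 = 8.748 mg/h

(a) 549 mg; (b) 8.75 mg/h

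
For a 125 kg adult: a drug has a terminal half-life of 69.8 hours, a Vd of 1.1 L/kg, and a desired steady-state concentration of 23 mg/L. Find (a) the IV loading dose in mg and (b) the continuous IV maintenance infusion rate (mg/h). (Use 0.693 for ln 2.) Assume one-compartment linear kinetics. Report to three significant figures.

(a) 3160 mg; (b) 31.4 mg/h

Vd(total) = 125 kg × 1.1 L/kg = 137.5 L
LD = Vd × C = 137.5 × 23 = 3163 mg
CL = 0.693 × Vd / t½ = 0.693 × 137.5 / 69.8 = 1.365 L/h
Infusion rate = CL × Css = 1.365 × 23 = 31.40 mg/h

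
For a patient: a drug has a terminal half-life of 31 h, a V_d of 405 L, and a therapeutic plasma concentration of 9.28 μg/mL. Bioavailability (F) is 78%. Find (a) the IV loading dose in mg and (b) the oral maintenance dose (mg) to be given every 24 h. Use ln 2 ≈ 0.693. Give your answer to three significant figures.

(a) 3760 mg; (b) 2590 mg

LD = Vd × C = 405.0 × 9.28 = 3758 mg
CL = 0.693 × Vd / t½ = 0.693 × 405.0 / 31 = 9.054 L/h
D = CL × Css × τ / F = 9.054 × 9.28 × 24 / 0.78 = 2585 mg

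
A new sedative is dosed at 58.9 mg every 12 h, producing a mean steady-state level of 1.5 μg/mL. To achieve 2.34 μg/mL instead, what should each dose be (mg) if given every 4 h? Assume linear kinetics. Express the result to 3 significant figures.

With linear kinetics, Css is proportional to dose rate (D/τ) at fixed clearance.
D₂ = D₁ × (Css,target / Css,current) × (τ₂/τ₁) = 58.9 × (2.34/1.5) × (4/12) = 30.63 mg

30.6 mg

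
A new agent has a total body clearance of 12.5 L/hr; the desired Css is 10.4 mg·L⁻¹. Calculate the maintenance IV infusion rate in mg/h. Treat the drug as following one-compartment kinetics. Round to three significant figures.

R₀ = 12.50 × 10.4 = 130.0 mg/h

130 mg/h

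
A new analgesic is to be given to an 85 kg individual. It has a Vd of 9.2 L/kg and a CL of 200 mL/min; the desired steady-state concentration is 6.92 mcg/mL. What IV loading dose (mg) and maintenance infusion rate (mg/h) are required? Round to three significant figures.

Vd = 9.2 L/kg × 85 kg = 782.0 L
Loading: fill Vd to C_target → 782.0 L × 6.92 mg/L = 5411 mg
CL = 200 mL/min × 60/1000 = 12.00 L/h
Maintenance infusion rate = CL × Css = 12.00 × 6.92 = 83.04 mg/h

(a) 5410 mg; (b) 83.0 mg/h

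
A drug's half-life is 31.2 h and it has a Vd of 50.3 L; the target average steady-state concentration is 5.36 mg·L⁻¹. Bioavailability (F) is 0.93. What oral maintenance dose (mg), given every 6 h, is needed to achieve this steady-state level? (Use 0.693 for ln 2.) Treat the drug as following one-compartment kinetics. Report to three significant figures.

k = 0.693/31.2 = 0.02221 h⁻¹, so CL = k·Vd = 0.02221 × 50.30 = 1.117 L/h
D = CL × Css × τ / F = 1.117 × 5.36 × 6 / 0.93 = 38.63 mg

38.6 mg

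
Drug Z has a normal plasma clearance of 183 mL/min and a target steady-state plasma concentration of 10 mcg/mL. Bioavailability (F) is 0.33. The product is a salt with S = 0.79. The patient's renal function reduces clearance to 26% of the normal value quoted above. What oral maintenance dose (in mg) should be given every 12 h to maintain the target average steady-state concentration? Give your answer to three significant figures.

CL = 183 mL/min × 60/1000 = 10.98 L/h
Patient clearance = 0.26 × 10.98 = 2.855 L/h
D = CL × Css × τ / F / S = 2.855 × 10 × 12 / 0.33 / 0.79 = 1314 mg

1310 mg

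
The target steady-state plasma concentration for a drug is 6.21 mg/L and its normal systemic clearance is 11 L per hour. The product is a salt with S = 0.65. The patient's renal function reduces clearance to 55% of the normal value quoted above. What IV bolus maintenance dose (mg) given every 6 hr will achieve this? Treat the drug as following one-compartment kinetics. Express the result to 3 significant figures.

347 mg

Patient clearance = 0.55 × 11.00 = 6.050 L/h
At steady state, dose per interval replaces the amount cleared in that interval: S·D/τ = CL·Css.
D = CL × Css × τ / S = 6.050 × 6.21 × 6 / 0.65 = 346.8 mg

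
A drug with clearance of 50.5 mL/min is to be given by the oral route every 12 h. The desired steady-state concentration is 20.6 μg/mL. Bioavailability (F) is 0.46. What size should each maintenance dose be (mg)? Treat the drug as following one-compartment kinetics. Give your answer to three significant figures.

1630 mg

Convert clearance: 50.5 mL/min × 60 min/h ÷ 1000 mL/L = 3.030 L/h
D = CL × Css × τ / F = 3.030 × 20.6 × 12 / 0.46 = 1628 mg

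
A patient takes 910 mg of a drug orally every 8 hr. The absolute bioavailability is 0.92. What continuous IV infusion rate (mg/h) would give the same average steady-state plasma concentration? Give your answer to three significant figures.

Equivalent systemic input: infusion rate = F·D/τ.
Rate = 0.92 × 910 / 8 = 104.7 mg/h

105 mg/h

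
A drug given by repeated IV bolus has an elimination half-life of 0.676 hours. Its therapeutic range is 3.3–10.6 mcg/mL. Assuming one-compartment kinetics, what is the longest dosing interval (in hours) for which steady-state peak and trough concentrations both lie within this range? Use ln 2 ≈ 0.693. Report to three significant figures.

k = 0.693 / t½ = 0.693 / 0.676 = 1.025 h⁻¹
Between IV bolus doses, concentration decays as C = C₀·e^(−kτ), so C_peak/C_trough = e^(kτ).
τ_max = ln(C_peak/C_trough) / k = ln(10.6/3.3) / 1.025 = 1.167 / 1.025 = 1.139 h

1.14 h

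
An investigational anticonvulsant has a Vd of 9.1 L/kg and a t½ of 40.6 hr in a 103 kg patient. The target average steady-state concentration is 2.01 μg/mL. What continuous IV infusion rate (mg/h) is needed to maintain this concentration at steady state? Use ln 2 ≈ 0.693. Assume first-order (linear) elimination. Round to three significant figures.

32.2 mg/h

Vd = 9.1 L/kg × 103 kg = 937.3 L
CL = 0.693 × Vd / t½ = 0.693 × 937.3 / 40.6 = 16.00 L/h
Infusion rate = CL × Css = 16.00 × 2.01 = 32.16 mg/h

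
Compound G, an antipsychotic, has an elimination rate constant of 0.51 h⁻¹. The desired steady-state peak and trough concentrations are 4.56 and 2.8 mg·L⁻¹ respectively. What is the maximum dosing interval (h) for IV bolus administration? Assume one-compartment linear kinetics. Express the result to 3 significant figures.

Between IV bolus doses, concentration decays as C = C₀·e^(−kτ), so C_peak/C_trough = e^(kτ).
τ_max = ln(C_peak/C_trough) / k = ln(4.56/2.8) / 0.5100 = 0.4877 / 0.5100 = 0.9563 h

0.956 h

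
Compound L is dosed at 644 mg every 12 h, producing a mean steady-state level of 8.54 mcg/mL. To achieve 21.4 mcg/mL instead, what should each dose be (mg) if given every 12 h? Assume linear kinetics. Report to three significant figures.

With linear kinetics, Css is proportional to dose rate (D/τ) at fixed clearance.
D₂ = D₁ × (Css,target / Css,current) = 644 × 21.4/8.54 = 1614 mg

1610 mg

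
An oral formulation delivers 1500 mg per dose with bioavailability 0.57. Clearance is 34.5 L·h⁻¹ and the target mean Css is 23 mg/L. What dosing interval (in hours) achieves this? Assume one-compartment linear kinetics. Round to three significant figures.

1.08 h

F·D/τ = CL·Css → τ = F·D / (CL·Css).
τ = 0.57 × 1500 / (34.5 × 23) = 1.078 h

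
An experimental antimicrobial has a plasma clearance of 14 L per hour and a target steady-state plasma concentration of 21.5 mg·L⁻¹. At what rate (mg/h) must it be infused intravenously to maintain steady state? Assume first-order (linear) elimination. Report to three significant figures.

At steady state, infusion rate equals elimination rate: rate in = CL × Css.
R₀ = 14.00 × 21.5 = 301.0 mg/h

301 mg/h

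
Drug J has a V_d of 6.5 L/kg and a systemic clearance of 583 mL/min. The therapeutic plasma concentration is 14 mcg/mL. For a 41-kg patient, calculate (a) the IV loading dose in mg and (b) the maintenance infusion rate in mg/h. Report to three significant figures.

(a) 3730 mg; (b) 490 mg/h

Vd = 6.5 L/kg × 41 kg = 266.5 L
Loading: fill Vd to C_target → 266.5 L × 14 mg/L = 3731 mg
CL = 583 mL/min × 60/1000 = 34.98 L/h
Maintenance: replace elimination → rate = CL × Css = 34.98 × 14 = 489.7 mg/h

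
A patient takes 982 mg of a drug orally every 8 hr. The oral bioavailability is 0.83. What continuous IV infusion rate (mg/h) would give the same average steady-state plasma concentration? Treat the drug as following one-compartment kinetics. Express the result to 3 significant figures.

Equivalent systemic input: infusion rate = F·D/τ.
Rate = 0.83 × 982 / 8 = 101.9 mg/h

102 mg/h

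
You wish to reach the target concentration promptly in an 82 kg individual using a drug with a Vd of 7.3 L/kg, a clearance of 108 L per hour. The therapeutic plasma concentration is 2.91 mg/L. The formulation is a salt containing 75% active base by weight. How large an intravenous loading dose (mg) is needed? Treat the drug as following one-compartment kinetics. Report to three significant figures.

Vd(total) = 82 kg × 7.3 L/kg = 598.6 L
The loading dose fills Vd to the target concentration.
LD = Vd × C / S = 598.6 × 2.910 / 0.75 = 2323 mg

2320 mg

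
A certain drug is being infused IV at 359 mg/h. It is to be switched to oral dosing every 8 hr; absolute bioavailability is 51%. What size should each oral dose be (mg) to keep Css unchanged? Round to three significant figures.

To maintain the same Css, the systemic dosing rate must be unchanged: F·D/τ = infusion rate.
D = rate × τ / F = 359 × 8 / 0.51 = 5631 mg

5630 mg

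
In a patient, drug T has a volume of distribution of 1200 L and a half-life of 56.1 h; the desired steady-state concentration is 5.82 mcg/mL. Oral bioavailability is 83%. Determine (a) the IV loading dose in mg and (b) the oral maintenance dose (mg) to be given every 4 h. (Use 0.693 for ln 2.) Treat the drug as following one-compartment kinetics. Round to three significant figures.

(a) 6980 mg; (b) 416 mg

LD = Vd × C = 1200 × 5.82 = 6984 mg
CL = 0.693 × Vd / t½ = 0.693 × 1200 / 56.1 = 14.82 L/h
D = CL × Css × τ / F = 14.82 × 5.82 × 4 / 0.83 = 415.7 mg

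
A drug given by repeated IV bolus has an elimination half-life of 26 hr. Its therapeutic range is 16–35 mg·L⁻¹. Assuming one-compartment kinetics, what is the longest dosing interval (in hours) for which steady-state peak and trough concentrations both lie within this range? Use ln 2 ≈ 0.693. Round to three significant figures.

k = 0.693 / t½ = 0.693 / 26 = 0.02665 h⁻¹
Between IV bolus doses, concentration decays as C = C₀·e^(−kτ), so C_peak/C_trough = e^(kτ).
τ_max = ln(C_peak/C_trough) / k = ln(35/16) / 0.02665 = 0.7828 / 0.02665 = 29.37 h

29.4 h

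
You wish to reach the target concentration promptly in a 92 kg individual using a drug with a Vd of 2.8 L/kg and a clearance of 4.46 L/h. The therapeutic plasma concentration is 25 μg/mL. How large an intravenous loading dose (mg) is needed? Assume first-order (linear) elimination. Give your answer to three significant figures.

6440 mg

Vd = 2.8 L/kg × 92 kg = 257.6 L
LD = Vd × C = 257.6 × 25.00 = 6440 mg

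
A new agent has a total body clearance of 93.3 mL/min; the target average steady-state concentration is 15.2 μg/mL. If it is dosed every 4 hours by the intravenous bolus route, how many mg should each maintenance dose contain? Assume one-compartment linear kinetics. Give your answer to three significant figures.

340 mg

CL = 93.3 mL/min × 60/1000 = 5.598 L/h
At steady state, dose per interval replaces the amount cleared in that interval: D/τ = CL·Css.
D = CL × Css × τ = 5.598 × 15.2 × 4 = 340.4 mg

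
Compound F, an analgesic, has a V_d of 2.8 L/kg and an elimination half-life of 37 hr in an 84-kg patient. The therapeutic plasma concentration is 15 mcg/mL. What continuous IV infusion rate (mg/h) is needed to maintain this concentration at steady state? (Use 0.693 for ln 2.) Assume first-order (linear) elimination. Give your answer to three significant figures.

Vd(total) = 84 kg × 2.8 L/kg = 235.2 L
CL = ln 2 · Vd / t½ = 0.693 × 235.2 / 37 = 4.405 L/h
Infusion rate = CL × Css = 4.405 × 15 = 66.08 mg/h

66.1 mg/h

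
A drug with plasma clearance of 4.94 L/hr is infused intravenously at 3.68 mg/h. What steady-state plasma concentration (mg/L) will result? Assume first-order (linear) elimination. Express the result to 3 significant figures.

0.745 mg/L

Css = rate / CL = 3.68 / 4.940 = 0.7449 mg/L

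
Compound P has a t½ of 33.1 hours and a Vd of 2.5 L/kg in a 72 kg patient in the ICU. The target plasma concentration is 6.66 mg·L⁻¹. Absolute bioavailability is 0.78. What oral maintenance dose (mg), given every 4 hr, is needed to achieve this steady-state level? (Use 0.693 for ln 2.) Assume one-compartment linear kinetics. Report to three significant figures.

Vd = 2.5 L/kg × 72 kg = 180.0 L
CL = ln 2 · Vd / t½ = 0.693 × 180.0 / 33.1 = 3.769 L/h
D = CL × Css × τ / F = 3.769 × 6.66 × 4 / 0.78 = 128.7 mg

129 mg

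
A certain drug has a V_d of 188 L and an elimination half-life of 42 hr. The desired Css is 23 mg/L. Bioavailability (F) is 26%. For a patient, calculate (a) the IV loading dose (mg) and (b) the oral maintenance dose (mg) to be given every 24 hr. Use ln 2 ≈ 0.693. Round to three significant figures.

(a) 4320 mg; (b) 6590 mg

LD = Vd × C = 188.0 × 23 = 4324 mg
CL = 0.693 × Vd / t½ = 0.693 × 188.0 / 42 = 3.102 L/h
D = CL × Css × τ / F = 3.102 × 23 × 24 / 0.26 = 6586 mg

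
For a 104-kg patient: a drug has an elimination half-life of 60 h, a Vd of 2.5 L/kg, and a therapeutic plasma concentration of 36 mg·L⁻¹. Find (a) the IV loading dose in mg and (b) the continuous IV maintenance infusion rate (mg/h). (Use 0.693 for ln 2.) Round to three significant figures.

Vd(total) = 104 kg × 2.5 L/kg = 260.0 L
LD = Vd × C = 260.0 × 36 = 9360 mg
CL = 0.693 × Vd / t½ = 0.693 × 260.0 / 60 = 3.003 L/h
Infusion rate = CL × Css = 3.003 × 36 = 108.1 mg/h

(a) 9360 mg; (b) 108 mg/h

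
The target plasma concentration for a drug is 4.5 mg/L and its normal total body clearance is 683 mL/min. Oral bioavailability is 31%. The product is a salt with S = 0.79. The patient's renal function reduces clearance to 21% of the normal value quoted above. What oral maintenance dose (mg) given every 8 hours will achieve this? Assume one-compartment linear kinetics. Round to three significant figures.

1270 mg

Convert clearance: 683 mL/min × 60 min/h ÷ 1000 mL/L = 40.98 L/h
Patient clearance = 0.21 × 40.98 = 8.606 L/h
D = CL × Css × τ / F / S = 8.606 × 4.5 × 8 / 0.31 / 0.79 = 1265 mg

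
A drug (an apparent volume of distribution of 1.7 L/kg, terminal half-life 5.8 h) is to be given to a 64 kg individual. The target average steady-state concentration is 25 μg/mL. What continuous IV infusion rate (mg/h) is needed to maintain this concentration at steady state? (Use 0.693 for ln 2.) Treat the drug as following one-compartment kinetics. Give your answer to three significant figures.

Total Vd = 1.7 × 64 = 108.8 L
k = 0.693/5.8 = 0.1195 h⁻¹, so CL = k·Vd = 0.1195 × 108.8 = 13.00 L/h
Infusion rate = CL × Css = 13.00 × 25 = 325.0 mg/h

325 mg/h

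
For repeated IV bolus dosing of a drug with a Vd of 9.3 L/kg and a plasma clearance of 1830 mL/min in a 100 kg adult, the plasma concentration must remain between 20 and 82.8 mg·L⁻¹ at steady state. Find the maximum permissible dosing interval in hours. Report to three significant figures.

Vd = 9.3 L/kg × 100 kg = 930.0 L
CL = 1830 mL/min × 60/1000 = 109.8 L/h
k = CL / Vd = 109.8 / 930.0 = 0.1181 h⁻¹
Between IV bolus doses, concentration decays as C = C₀·e^(−kτ), so C_peak/C_trough = e^(kτ).
τ_max = ln(C_peak/C_trough) / k = ln(82.8/20) / 0.1181 = 1.421 / 0.1181 = 12.03 h

12.0 h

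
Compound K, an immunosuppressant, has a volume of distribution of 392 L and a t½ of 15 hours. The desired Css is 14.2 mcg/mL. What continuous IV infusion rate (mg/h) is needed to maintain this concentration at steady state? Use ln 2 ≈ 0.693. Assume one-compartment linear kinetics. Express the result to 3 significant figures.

257 mg/h

k = 0.693/15 = 0.04620 h⁻¹, so CL = k·Vd = 0.04620 × 392.0 = 18.11 L/h
Infusion rate = CL × Css = 18.11 × 14.2 = 257.2 mg/h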